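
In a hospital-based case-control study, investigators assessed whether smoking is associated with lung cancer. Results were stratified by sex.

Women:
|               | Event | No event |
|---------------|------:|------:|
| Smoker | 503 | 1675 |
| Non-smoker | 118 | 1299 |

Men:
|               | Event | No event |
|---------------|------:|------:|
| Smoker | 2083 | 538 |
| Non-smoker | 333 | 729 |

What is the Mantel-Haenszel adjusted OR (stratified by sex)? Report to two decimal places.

5.73

OR_MH = Σ(aᵢdᵢ/nᵢ) / Σ(bᵢcᵢ/nᵢ), where nᵢ is the stratum total.
Stratum 1 (Women): n = 3595; a·d/n = 503·1299/3595 = 181.7516; b·c/n = 1675·118/3595 = 54.9791
Stratum 2 (Men): n = 3683; a·d/n = 2083·729/3683 = 412.3017; b·c/n = 538·333/3683 = 48.6435
OR_MH = (181.7516 + 412.3017) / (54.9791 + 48.6435) = 594.0533 / 103.6226 = 5.73285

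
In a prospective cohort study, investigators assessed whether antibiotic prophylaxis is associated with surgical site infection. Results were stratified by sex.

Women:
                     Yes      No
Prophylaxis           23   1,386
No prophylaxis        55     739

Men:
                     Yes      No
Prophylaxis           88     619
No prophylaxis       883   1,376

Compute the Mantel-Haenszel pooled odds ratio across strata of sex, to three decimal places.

0.222

OR_MH = Σ(aᵢdᵢ/nᵢ) / Σ(bᵢcᵢ/nᵢ), where nᵢ is the stratum total.
Stratum 1 (Women): n = 2203; a·d/n = 23·739/2203 = 7.7154; b·c/n = 1386·55/2203 = 34.6028
Stratum 2 (Men): n = 2966; a·d/n = 88·1376/2966 = 40.8254; b·c/n = 619·883/2966 = 184.2808
OR_MH = (7.7154 + 40.8254) / (34.6028 + 184.2808) = 48.5407 / 218.8837 = 0.22177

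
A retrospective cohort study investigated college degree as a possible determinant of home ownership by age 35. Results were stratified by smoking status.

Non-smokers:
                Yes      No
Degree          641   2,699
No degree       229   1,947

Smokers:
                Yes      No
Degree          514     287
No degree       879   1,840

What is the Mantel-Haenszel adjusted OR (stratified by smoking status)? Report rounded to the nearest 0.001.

2.694

OR_MH = Σ(aᵢdᵢ/nᵢ) / Σ(bᵢcᵢ/nᵢ), where nᵢ is the stratum total.
Stratum 1 (Non-smokers): n = 5516; a·d/n = 641·1947/5516 = 226.2558; b·c/n = 2699·229/5516 = 112.0506
Stratum 2 (Smokers): n = 3520; a·d/n = 514·1840/3520 = 268.6818; b·c/n = 287·879/3520 = 71.6685
OR_MH = (226.2558 + 268.6818) / (112.0506 + 71.6685) = 494.9376 / 183.7190 = 2.69399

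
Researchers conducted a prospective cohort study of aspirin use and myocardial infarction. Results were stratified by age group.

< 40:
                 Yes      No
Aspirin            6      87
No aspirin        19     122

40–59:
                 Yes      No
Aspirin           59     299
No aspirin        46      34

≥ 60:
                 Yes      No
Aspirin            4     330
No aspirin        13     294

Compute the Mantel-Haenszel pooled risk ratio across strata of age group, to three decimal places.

0.314

RR_MH = Σ(aᵢ·n₀ᵢ/nᵢ) / Σ(cᵢ·n₁ᵢ/nᵢ), with n₁ᵢ = aᵢ+bᵢ (exposed), n₀ᵢ = cᵢ+dᵢ (unexposed), nᵢ = n₁ᵢ+n₀ᵢ.
Stratum 1 (< 40): n₁ = 93, n₀ = 141, n = 234; a·n₀/n = 6·141/234 = 3.6154; c·n₁/n = 19·93/234 = 7.5513
Stratum 2 (40–59): n₁ = 358, n₀ = 80, n = 438; a·n₀/n = 59·80/438 = 10.7763; c·n₁/n = 46·358/438 = 37.5982
Stratum 3 (≥ 60): n₁ = 334, n₀ = 307, n = 641; a·n₀/n = 4·307/641 = 1.9158; c·n₁/n = 13·334/641 = 6.7738
RR_MH = (3.6154 + 10.7763 + 1.9158) / (7.5513 + 37.5982 + 6.7738) = 16.3074 / 51.9232 = 0.31407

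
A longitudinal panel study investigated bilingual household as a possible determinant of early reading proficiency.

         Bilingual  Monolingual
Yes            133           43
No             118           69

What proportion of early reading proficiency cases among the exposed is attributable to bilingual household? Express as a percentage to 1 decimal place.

Reading the table with exposure as columns: a = 133 (Bilingual, case), b = 118 (Bilingual, non-case), c = 43 (Monolingual, case), d = 69.
Risk in exposed = 133/251 = 0.52988; risk in unexposed = 43/112 = 0.38393.
RR = 0.52988/0.38393 = 1.38015
AR% = (RR − 1)/RR × 100 = (1.38015 − 1)/1.38015 × 100 = 27.5443%

27.5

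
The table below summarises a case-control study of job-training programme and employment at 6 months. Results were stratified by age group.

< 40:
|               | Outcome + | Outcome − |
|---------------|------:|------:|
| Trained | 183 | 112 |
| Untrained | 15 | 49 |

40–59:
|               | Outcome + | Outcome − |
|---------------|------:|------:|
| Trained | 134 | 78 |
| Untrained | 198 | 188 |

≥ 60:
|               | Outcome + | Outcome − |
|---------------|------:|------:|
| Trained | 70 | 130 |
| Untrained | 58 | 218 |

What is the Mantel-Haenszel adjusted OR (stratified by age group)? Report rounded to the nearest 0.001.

2.140

OR_MH = Σ(aᵢdᵢ/nᵢ) / Σ(bᵢcᵢ/nᵢ), where nᵢ is the stratum total.
Stratum 1 (< 40): n = 359; a·d/n = 183·49/359 = 24.9777; b·c/n = 112·15/359 = 4.6797
Stratum 2 (40–59): n = 598; a·d/n = 134·188/598 = 42.1271; b·c/n = 78·198/598 = 25.8261
Stratum 3 (≥ 60): n = 476; a·d/n = 70·218/476 = 32.0588; b·c/n = 130·58/476 = 15.8403
OR_MH = (24.9777 + 42.1271 + 32.0588) / (4.6797 + 25.8261 + 15.8403) = 99.1636 / 46.3461 = 2.13963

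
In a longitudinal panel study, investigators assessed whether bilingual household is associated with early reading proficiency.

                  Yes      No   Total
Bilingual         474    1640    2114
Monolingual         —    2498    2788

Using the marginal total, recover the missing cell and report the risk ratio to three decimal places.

The missing cell is in the unexposed row: 2788 − 2498 = 290.
So a = 474, b = 1640, c = 290, d = 2498.
RR = [a/(a+b)] / [c/(c+d)] = (474/2114) / (290/2788) = 0.22422/0.10402 = 2.15560

2.156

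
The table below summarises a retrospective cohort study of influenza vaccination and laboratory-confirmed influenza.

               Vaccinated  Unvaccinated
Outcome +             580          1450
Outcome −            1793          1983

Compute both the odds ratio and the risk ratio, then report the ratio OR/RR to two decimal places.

Reading the table with exposure as columns: a = 580 (Vaccinated, case), b = 1793 (Vaccinated, non-case), c = 1450 (Unvaccinated, case), d = 1983.
OR = (580·1983)/(1793·1450) = 1150140/2599850 = 0.44239
Risk in exposed = 580/2373 = 0.24442; risk in unexposed = 1450/3433 = 0.42237; RR = 0.57868
OR/RR = 0.44239 / 0.57868 = 0.76448
The outcome is not rare, so the OR lies further from 1 than the RR.

0.76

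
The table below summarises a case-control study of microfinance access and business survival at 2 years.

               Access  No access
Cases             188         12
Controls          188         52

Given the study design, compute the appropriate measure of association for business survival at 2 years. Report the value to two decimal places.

Reading the table with exposure as columns: a = 188 (Access, case), b = 188 (Access, non-case), c = 12 (No access, case), d = 52.
This is a case-control study: participants were sampled on outcome status, so risks in the source population cannot be estimated directly — relative risk is not valid here. The odds ratio is the appropriate measure.
OR = (a·d)/(b·c) = (188 × 52) / (188 × 12) = 9776 / 2256 = 4.33333

4.33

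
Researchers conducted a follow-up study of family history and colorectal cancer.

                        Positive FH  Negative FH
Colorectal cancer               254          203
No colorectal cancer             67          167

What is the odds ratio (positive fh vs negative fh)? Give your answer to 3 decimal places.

3.119

Reading the table with exposure as columns: a = 254 (Positive FH, case), b = 67 (Positive FH, non-case), c = 203 (Negative FH, case), d = 167.
OR = (a·d)/(b·c) = (254 × 167) / (67 × 203) = 42418 / 13601 = 3.11874
The odds of colorectal cancer are about 3.12 times as high in the positive fh group.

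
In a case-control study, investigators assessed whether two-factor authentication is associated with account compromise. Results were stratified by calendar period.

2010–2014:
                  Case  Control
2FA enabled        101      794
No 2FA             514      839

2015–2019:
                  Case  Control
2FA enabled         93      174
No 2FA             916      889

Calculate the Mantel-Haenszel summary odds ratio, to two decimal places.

0.30

OR_MH = Σ(aᵢdᵢ/nᵢ) / Σ(bᵢcᵢ/nᵢ), where nᵢ is the stratum total.
Stratum 1 (2010–2014): n = 2248; a·d/n = 101·839/2248 = 37.6953; b·c/n = 794·514/2248 = 181.5463
Stratum 2 (2015–2019): n = 2072; a·d/n = 93·889/2072 = 39.9020; b·c/n = 174·916/2072 = 76.9228
OR_MH = (37.6953 + 39.9020) / (181.5463 + 76.9228) = 77.5973 / 258.4690 = 0.30022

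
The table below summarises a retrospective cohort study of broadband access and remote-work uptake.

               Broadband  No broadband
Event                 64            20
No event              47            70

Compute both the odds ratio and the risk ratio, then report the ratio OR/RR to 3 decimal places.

Reading the table with exposure as columns: a = 64 (Broadband, case), b = 47 (Broadband, non-case), c = 20 (No broadband, case), d = 70.
OR = (64·70)/(47·20) = 4480/940 = 4.76596
Risk in exposed = 64/111 = 0.57658; risk in unexposed = 20/90 = 0.22222; RR = 2.59459
OR/RR = 4.76596 / 2.59459 = 1.83688
The outcome is not rare, so the OR lies further from 1 than the RR.

1.837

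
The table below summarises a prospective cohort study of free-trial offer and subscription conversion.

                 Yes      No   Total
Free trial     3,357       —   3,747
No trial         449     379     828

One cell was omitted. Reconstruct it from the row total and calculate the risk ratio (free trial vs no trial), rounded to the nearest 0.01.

The missing cell is in the exposed row: 3747 − 3357 = 390.
So a = 3357, b = 390, c = 449, d = 379.
RR = [a/(a+b)] / [c/(c+d)] = (3357/3747) / (449/828) = 0.89592/0.54227 = 1.65216

1.65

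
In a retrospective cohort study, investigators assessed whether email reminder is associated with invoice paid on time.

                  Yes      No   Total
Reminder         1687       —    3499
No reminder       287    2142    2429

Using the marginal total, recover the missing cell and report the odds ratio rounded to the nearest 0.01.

6.95

The missing cell is in the exposed row: 3499 − 1687 = 1812.
So a = 1687, b = 1812, c = 287, d = 2142.
OR = (a·d)/(b·c) = (1687 × 2142) / (1812 × 287) = 3613554 / 520044 = 6.94855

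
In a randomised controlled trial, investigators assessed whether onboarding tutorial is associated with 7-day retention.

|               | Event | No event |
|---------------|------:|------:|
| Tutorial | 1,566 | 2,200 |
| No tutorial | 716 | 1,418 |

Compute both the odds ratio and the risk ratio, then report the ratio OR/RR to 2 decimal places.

Cells: a = 1566, b = 2200, c = 716, d = 1418.
OR = (1566·1418)/(2200·716) = 2220588/1575200 = 1.40972
Risk in exposed = 1566/3766 = 0.41583; risk in unexposed = 716/2134 = 0.33552; RR = 1.23935
OR/RR = 1.40972 / 1.23935 = 1.13747
The outcome is not rare, so the OR lies further from 1 than the RR.

1.14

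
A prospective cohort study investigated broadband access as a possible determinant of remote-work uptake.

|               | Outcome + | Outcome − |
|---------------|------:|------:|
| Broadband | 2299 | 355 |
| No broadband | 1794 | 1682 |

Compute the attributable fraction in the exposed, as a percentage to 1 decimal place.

Cells: a = 2299, b = 355, c = 1794, d = 1682.
Risk in exposed = 2299/2654 = 0.86624; risk in unexposed = 1794/3476 = 0.51611.
RR = 0.86624/0.51611 = 1.67840
AR% = (RR − 1)/RR × 100 = (1.67840 − 1)/1.67840 × 100 = 40.4194%

40.4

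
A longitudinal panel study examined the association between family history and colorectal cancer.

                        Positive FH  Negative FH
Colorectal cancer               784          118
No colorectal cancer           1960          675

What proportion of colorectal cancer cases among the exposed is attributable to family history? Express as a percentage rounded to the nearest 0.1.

Reading the table with exposure as columns: a = 784 (Positive FH, case), b = 1960 (Positive FH, non-case), c = 118 (Negative FH, case), d = 675.
Risk in exposed = 784/2744 = 0.28571; risk in unexposed = 118/793 = 0.14880.
RR = 0.28571/0.14880 = 1.92010
AR% = (RR − 1)/RR × 100 = (1.92010 − 1)/1.92010 × 100 = 47.9193%

47.9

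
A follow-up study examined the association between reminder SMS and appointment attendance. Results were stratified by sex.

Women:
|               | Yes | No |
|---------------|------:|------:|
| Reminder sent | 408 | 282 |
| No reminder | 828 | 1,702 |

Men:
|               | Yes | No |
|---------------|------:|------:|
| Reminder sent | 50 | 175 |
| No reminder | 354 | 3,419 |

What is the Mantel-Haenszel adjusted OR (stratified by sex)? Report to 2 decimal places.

OR_MH = Σ(aᵢdᵢ/nᵢ) / Σ(bᵢcᵢ/nᵢ), where nᵢ is the stratum total.
Stratum 1 (Women): n = 3220; a·d/n = 408·1702/3220 = 215.6571; b·c/n = 282·828/3220 = 72.5143
Stratum 2 (Men): n = 3998; a·d/n = 50·3419/3998 = 42.7589; b·c/n = 175·354/3998 = 15.4952
OR_MH = (215.6571 + 42.7589) / (72.5143 + 15.4952) = 258.4160 / 88.0095 = 2.93623

2.94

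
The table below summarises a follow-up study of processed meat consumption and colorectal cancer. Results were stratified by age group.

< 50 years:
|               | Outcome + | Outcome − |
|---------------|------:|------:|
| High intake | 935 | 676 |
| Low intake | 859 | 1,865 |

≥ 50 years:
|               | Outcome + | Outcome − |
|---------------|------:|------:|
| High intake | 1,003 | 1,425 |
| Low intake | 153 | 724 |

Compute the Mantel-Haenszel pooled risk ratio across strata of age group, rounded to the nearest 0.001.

RR_MH = Σ(aᵢ·n₀ᵢ/nᵢ) / Σ(cᵢ·n₁ᵢ/nᵢ), with n₁ᵢ = aᵢ+bᵢ (exposed), n₀ᵢ = cᵢ+dᵢ (unexposed), nᵢ = n₁ᵢ+n₀ᵢ.
Stratum 1 (< 50 years): n₁ = 1611, n₀ = 2724, n = 4335; a·n₀/n = 935·2724/4335 = 587.5294; c·n₁/n = 859·1611/4335 = 319.2270
Stratum 2 (≥ 50 years): n₁ = 2428, n₀ = 877, n = 3305; a·n₀/n = 1003·877/3305 = 266.1516; c·n₁/n = 153·2428/3305 = 112.4006
RR_MH = (587.5294 + 266.1516) / (319.2270 + 112.4006) = 853.6810 / 431.6276 = 1.97782

1.978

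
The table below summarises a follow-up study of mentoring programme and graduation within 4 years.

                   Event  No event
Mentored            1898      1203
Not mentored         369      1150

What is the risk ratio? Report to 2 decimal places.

Cells: a = 1898, b = 1203, c = 369, d = 1150.
Risk in exposed = 1898/3101 = 0.61206; risk in unexposed = 369/1519 = 0.24292.
RR = 0.61206 / 0.24292 = 2.51957
The risk among the exposed is 2.52 times that among the unexposed.

2.52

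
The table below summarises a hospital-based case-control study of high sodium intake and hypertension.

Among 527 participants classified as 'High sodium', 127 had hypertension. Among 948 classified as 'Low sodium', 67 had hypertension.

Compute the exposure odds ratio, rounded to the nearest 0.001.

From the description: a = 127, b = 400, c = 67, d = 881.
OR = (a·d)/(b·c) = (127 × 881) / (400 × 67) = 111887 / 26800 = 4.17489
The odds of hypertension are about 4.17 times as high in the high sodium group.

4.175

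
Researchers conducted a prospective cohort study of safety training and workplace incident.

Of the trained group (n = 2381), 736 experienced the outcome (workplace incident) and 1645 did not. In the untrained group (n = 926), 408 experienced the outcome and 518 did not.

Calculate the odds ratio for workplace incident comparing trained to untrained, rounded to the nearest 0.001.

0.568

From the description: a = 736, b = 1645, c = 408, d = 518.
OR = (a·d)/(b·c) = (736 × 518) / (1645 × 408) = 381248 / 671160 = 0.56804
Exposure is associated with lower odds of workplace incident (OR = 0.57 < 1).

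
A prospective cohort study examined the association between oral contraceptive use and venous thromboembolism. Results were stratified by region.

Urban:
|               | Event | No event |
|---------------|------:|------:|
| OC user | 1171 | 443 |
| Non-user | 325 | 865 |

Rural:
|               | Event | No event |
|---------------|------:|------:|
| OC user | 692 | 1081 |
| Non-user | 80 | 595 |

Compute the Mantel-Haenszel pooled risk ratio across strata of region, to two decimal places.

2.81

RR_MH = Σ(aᵢ·n₀ᵢ/nᵢ) / Σ(cᵢ·n₁ᵢ/nᵢ), with n₁ᵢ = aᵢ+bᵢ (exposed), n₀ᵢ = cᵢ+dᵢ (unexposed), nᵢ = n₁ᵢ+n₀ᵢ.
Stratum 1 (Urban): n₁ = 1614, n₀ = 1190, n = 2804; a·n₀/n = 1171·1190/2804 = 496.9650; c·n₁/n = 325·1614/2804 = 187.0720
Stratum 2 (Rural): n₁ = 1773, n₀ = 675, n = 2448; a·n₀/n = 692·675/2448 = 190.8088; c·n₁/n = 80·1773/2448 = 57.9412
RR_MH = (496.9650 + 190.8088) / (187.0720 + 57.9412) = 687.7739 / 245.0132 = 2.80709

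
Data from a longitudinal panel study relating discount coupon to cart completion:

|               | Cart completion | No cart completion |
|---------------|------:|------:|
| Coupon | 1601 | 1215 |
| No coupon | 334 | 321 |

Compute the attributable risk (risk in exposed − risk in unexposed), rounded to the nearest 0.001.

0.059

Cells: a = 1601, b = 1215, c = 334, d = 321.
Risk in exposed = 1601/2816 = 0.568537; risk in unexposed = 334/655 = 0.509924.
Risk difference = 0.568537 − 0.509924 = 0.058613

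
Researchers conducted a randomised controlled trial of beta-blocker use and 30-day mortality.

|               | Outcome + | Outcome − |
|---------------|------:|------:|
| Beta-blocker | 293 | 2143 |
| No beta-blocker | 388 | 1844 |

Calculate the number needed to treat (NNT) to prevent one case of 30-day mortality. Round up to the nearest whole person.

Risk in treated group = 293/2436 = 0.12028; risk in control = 388/2232 = 0.17384.
Absolute risk reduction = 0.17384 − 0.12028 = 0.05356
NNT = 1 / ARR = 1 / 0.05356 = 18.672 → round up → 19

19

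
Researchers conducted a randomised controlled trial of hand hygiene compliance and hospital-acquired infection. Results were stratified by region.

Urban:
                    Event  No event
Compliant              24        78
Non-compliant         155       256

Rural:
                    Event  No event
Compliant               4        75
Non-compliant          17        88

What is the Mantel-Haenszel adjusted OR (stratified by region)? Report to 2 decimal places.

0.46

OR_MH = Σ(aᵢdᵢ/nᵢ) / Σ(bᵢcᵢ/nᵢ), where nᵢ is the stratum total.
Stratum 1 (Urban): n = 513; a·d/n = 24·256/513 = 11.9766; b·c/n = 78·155/513 = 23.5673
Stratum 2 (Rural): n = 184; a·d/n = 4·88/184 = 1.9130; b·c/n = 75·17/184 = 6.9293
OR_MH = (11.9766 + 1.9130) / (23.5673 + 6.9293) = 13.8897 / 30.4966 = 0.45545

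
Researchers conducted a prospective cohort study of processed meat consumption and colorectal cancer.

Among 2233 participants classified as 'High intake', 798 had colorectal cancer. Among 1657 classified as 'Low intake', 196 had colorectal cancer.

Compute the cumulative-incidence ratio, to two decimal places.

From the description: a = 798, b = 1435, c = 196, d = 1461.
Risk in exposed = 798/2233 = 0.35737; risk in unexposed = 196/1657 = 0.11829.
RR = 0.35737 / 0.11829 = 3.02121
The risk among the exposed is 3.02 times that among the unexposed.

3.02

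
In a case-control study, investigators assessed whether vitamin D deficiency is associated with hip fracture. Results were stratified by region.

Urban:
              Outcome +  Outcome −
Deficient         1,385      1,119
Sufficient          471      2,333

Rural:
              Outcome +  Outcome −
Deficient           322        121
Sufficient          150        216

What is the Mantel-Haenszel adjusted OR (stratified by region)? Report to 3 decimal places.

OR_MH = Σ(aᵢdᵢ/nᵢ) / Σ(bᵢcᵢ/nᵢ), where nᵢ is the stratum total.
Stratum 1 (Urban): n = 5308; a·d/n = 1385·2333/5308 = 608.7425; b·c/n = 1119·471/5308 = 99.2933
Stratum 2 (Rural): n = 809; a·d/n = 322·216/809 = 85.9728; b·c/n = 121·150/809 = 22.4351
OR_MH = (608.7425 + 85.9728) / (99.2933 + 22.4351) = 694.7153 / 121.7284 = 5.70709

5.707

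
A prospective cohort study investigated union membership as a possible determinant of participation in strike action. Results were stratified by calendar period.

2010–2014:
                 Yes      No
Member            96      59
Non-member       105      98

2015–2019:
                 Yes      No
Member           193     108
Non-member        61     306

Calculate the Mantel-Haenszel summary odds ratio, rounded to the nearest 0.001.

OR_MH = Σ(aᵢdᵢ/nᵢ) / Σ(bᵢcᵢ/nᵢ), where nᵢ is the stratum total.
Stratum 1 (2010–2014): n = 358; a·d/n = 96·98/358 = 26.2793; b·c/n = 59·105/358 = 17.3045
Stratum 2 (2015–2019): n = 668; a·d/n = 193·306/668 = 88.4102; b·c/n = 108·61/668 = 9.8623
OR_MH = (26.2793 + 88.4102) / (17.3045 + 9.8623) = 114.6895 / 27.1667 = 4.22169

4.222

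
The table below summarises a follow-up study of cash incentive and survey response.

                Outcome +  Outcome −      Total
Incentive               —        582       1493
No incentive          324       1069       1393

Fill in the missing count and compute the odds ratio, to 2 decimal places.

5.16

The missing cell is in the exposed row: 1493 − 582 = 911.
So a = 911, b = 582, c = 324, d = 1069.
OR = (a·d)/(b·c) = (911 × 1069) / (582 × 324) = 973859 / 188568 = 5.16450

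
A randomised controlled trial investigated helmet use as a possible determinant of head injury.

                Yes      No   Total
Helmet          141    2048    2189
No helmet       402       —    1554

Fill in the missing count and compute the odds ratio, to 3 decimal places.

0.197

The missing cell is in the unexposed row: 1554 − 402 = 1152.
So a = 141, b = 2048, c = 402, d = 1152.
OR = (a·d)/(b·c) = (141 × 1152) / (2048 × 402) = 162432 / 823296 = 0.19729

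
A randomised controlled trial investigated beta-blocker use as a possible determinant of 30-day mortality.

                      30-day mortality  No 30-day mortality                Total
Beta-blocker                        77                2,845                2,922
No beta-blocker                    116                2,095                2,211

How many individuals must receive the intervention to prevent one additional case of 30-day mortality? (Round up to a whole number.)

Risk in treated group = 77/2922 = 0.02635; risk in control = 116/2211 = 0.05246.
Absolute risk reduction = 0.05246 − 0.02635 = 0.02611
NNT = 1 / ARR = 1 / 0.02611 = 38.295 → round up → 39

39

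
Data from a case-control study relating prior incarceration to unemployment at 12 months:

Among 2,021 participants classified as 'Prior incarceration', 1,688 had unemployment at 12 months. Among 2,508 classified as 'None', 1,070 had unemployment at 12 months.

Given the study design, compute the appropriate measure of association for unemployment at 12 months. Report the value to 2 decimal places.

6.81

From the description: a = 1688, b = 333, c = 1070, d = 1438.
This is a case-control study: participants were sampled on outcome status, so risks in the source population cannot be estimated directly — relative risk is not valid here. The odds ratio is the appropriate measure.
OR = (a·d)/(b·c) = (1688 × 1438) / (333 × 1070) = 2427344 / 356310 = 6.81245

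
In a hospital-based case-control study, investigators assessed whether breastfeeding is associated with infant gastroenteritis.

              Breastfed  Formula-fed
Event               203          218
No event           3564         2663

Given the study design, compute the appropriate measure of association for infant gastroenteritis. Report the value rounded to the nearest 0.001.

Reading the table with exposure as columns: a = 203 (Breastfed, case), b = 3564 (Breastfed, non-case), c = 218 (Formula-fed, case), d = 2663.
This is a hospital-based case-control study: participants were sampled on outcome status, so risks in the source population cannot be estimated directly — relative risk is not valid here. The odds ratio is the appropriate measure.
OR = (a·d)/(b·c) = (203 × 2663) / (3564 × 218) = 540589 / 776952 = 0.69578

0.696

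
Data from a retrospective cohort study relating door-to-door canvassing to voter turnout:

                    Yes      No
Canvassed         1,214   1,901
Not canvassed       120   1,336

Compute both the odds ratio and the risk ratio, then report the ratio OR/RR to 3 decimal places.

Cells: a = 1214, b = 1901, c = 120, d = 1336.
OR = (1214·1336)/(1901·120) = 1621904/228120 = 7.10987
Risk in exposed = 1214/3115 = 0.38973; risk in unexposed = 120/1456 = 0.08242; RR = 4.72869
OR/RR = 7.10987 / 4.72869 = 1.50356
The outcome is not rare, so the OR lies further from 1 than the RR.

1.504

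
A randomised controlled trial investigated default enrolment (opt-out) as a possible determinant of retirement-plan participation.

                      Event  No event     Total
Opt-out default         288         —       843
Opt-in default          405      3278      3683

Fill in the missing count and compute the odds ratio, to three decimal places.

4.200

The missing cell is in the exposed row: 843 − 288 = 555.
So a = 288, b = 555, c = 405, d = 3278.
OR = (a·d)/(b·c) = (288 × 3278) / (555 × 405) = 944064 / 224775 = 4.20004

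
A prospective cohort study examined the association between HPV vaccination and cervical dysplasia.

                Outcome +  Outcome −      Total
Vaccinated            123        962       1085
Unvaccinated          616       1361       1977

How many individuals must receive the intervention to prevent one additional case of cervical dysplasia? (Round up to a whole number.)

Risk in treated group = 123/1085 = 0.11336; risk in control = 616/1977 = 0.31158.
Absolute risk reduction = 0.31158 − 0.11336 = 0.19822
NNT = 1 / ARR = 1 / 0.19822 = 5.045 → round up → 6

6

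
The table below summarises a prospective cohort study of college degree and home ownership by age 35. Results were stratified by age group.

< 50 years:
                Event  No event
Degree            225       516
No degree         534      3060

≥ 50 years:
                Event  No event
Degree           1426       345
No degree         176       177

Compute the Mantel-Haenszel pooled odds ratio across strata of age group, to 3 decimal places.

OR_MH = Σ(aᵢdᵢ/nᵢ) / Σ(bᵢcᵢ/nᵢ), where nᵢ is the stratum total.
Stratum 1 (< 50 years): n = 4335; a·d/n = 225·3060/4335 = 158.8235; b·c/n = 516·534/4335 = 63.5626
Stratum 2 (≥ 50 years): n = 2124; a·d/n = 1426·177/2124 = 118.8333; b·c/n = 345·176/2124 = 28.5876
OR_MH = (158.8235 + 118.8333) / (63.5626 + 28.5876) = 277.6569 / 92.1502 = 3.01309

3.013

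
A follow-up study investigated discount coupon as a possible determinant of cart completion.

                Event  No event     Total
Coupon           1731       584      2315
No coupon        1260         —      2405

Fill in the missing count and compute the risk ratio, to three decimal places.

1.427

The missing cell is in the unexposed row: 2405 − 1260 = 1145.
So a = 1731, b = 584, c = 1260, d = 1145.
RR = [a/(a+b)] / [c/(c+d)] = (1731/2315) / (1260/2405) = 0.74773/0.52391 = 1.42722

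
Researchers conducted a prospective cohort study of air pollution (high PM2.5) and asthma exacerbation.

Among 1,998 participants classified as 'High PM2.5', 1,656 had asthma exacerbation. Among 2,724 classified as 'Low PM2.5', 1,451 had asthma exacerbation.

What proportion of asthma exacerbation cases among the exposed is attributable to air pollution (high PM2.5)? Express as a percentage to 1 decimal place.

From the description: a = 1656, b = 342, c = 1451, d = 1273.
Risk in exposed = 1656/1998 = 0.82883; risk in unexposed = 1451/2724 = 0.53267.
RR = 0.82883/0.53267 = 1.55598
AR% = (RR − 1)/RR × 100 = (1.55598 − 1)/1.55598 × 100 = 35.7319%

35.7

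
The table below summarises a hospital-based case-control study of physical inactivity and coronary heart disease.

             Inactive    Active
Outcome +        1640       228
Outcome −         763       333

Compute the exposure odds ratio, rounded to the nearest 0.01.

3.14

Reading the table with exposure as columns: a = 1640 (Inactive, case), b = 763 (Inactive, non-case), c = 228 (Active, case), d = 333.
OR = (a·d)/(b·c) = (1640 × 333) / (763 × 228) = 546120 / 173964 = 3.13927
The odds of coronary heart disease are about 3.14 times as high in the inactive group.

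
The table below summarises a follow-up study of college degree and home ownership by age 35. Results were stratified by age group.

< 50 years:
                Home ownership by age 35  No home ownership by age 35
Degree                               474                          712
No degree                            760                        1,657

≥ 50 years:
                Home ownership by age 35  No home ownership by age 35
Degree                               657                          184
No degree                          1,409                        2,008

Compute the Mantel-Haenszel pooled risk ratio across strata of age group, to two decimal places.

RR_MH = Σ(aᵢ·n₀ᵢ/nᵢ) / Σ(cᵢ·n₁ᵢ/nᵢ), with n₁ᵢ = aᵢ+bᵢ (exposed), n₀ᵢ = cᵢ+dᵢ (unexposed), nᵢ = n₁ᵢ+n₀ᵢ.
Stratum 1 (< 50 years): n₁ = 1186, n₀ = 2417, n = 3603; a·n₀/n = 474·2417/3603 = 317.9734; c·n₁/n = 760·1186/3603 = 250.1693
Stratum 2 (≥ 50 years): n₁ = 841, n₀ = 3417, n = 4258; a·n₀/n = 657·3417/4258 = 527.2356; c·n₁/n = 1409·841/4258 = 278.2924
RR_MH = (317.9734 + 527.2356) / (250.1693 + 278.2924) = 845.2089 / 528.4617 = 1.59938

1.60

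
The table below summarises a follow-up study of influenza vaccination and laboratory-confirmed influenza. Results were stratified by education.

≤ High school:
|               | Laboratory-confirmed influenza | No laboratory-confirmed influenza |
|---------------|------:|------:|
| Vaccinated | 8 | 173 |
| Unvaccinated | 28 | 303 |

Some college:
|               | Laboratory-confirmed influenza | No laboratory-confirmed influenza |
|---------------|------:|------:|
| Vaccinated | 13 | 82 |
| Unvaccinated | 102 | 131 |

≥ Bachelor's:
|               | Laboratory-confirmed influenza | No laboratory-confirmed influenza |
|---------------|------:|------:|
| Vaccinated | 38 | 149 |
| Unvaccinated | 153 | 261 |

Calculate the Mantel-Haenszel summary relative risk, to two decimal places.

0.47

RR_MH = Σ(aᵢ·n₀ᵢ/nᵢ) / Σ(cᵢ·n₁ᵢ/nᵢ), with n₁ᵢ = aᵢ+bᵢ (exposed), n₀ᵢ = cᵢ+dᵢ (unexposed), nᵢ = n₁ᵢ+n₀ᵢ.
Stratum 1 (≤ High school): n₁ = 181, n₀ = 331, n = 512; a·n₀/n = 8·331/512 = 5.1719; c·n₁/n = 28·181/512 = 9.8984
Stratum 2 (Some college): n₁ = 95, n₀ = 233, n = 328; a·n₀/n = 13·233/328 = 9.2348; c·n₁/n = 102·95/328 = 29.5427
Stratum 3 (≥ Bachelor's): n₁ = 187, n₀ = 414, n = 601; a·n₀/n = 38·414/601 = 26.1764; c·n₁/n = 153·187/601 = 47.6057
RR_MH = (5.1719 + 9.2348 + 26.1764) / (9.8984 + 29.5427 + 47.6057) = 40.5830 / 87.0468 = 0.46622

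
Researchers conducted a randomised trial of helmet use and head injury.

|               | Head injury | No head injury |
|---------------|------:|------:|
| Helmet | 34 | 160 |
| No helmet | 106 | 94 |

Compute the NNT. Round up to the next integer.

3

Risk in treated group = 34/194 = 0.17526; risk in control = 106/200 = 0.53000.
Absolute risk reduction = 0.53000 − 0.17526 = 0.35474
NNT = 1 / ARR = 1 / 0.35474 = 2.819 → round up → 3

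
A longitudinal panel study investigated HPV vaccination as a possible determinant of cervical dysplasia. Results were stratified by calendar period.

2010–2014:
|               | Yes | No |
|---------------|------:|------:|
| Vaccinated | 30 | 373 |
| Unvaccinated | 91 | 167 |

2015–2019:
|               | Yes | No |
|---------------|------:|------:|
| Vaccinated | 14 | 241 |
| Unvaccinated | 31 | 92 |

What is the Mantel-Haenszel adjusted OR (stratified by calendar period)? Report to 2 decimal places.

OR_MH = Σ(aᵢdᵢ/nᵢ) / Σ(bᵢcᵢ/nᵢ), where nᵢ is the stratum total.
Stratum 1 (2010–2014): n = 661; a·d/n = 30·167/661 = 7.5794; b·c/n = 373·91/661 = 51.3510
Stratum 2 (2015–2019): n = 378; a·d/n = 14·92/378 = 3.4074; b·c/n = 241·31/378 = 19.7646
OR_MH = (7.5794 + 3.4074) / (51.3510 + 19.7646) = 10.9868 / 71.1155 = 0.15449

0.15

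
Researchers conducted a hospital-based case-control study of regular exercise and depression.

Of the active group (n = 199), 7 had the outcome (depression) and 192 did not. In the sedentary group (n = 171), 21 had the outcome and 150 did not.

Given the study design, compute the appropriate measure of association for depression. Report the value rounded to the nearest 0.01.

From the description: a = 7, b = 192, c = 21, d = 150.
This is a hospital-based case-control study: participants were sampled on outcome status, so risks in the source population cannot be estimated directly — relative risk is not valid here. The odds ratio is the appropriate measure.
OR = (a·d)/(b·c) = (7 × 150) / (192 × 21) = 1050 / 4032 = 0.26042

0.26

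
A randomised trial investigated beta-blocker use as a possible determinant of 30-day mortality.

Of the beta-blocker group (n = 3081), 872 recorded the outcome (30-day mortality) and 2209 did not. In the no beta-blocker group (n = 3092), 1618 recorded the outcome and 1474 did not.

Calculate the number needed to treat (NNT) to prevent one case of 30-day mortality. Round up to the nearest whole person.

Risk in treated group = 872/3081 = 0.28302; risk in control = 1618/3092 = 0.52329.
Absolute risk reduction = 0.52329 − 0.28302 = 0.24026
NNT = 1 / ARR = 1 / 0.24026 = 4.162 → round up → 5

5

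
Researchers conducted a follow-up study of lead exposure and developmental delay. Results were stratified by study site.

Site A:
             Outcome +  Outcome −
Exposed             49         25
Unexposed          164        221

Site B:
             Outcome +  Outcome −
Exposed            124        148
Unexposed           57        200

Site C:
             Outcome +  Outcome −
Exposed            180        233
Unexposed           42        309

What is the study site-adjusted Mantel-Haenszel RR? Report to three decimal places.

RR_MH = Σ(aᵢ·n₀ᵢ/nᵢ) / Σ(cᵢ·n₁ᵢ/nᵢ), with n₁ᵢ = aᵢ+bᵢ (exposed), n₀ᵢ = cᵢ+dᵢ (unexposed), nᵢ = n₁ᵢ+n₀ᵢ.
Stratum 1 (Site A): n₁ = 74, n₀ = 385, n = 459; a·n₀/n = 49·385/459 = 41.1002; c·n₁/n = 164·74/459 = 26.4401
Stratum 2 (Site B): n₁ = 272, n₀ = 257, n = 529; a·n₀/n = 124·257/529 = 60.2420; c·n₁/n = 57·272/529 = 29.3081
Stratum 3 (Site C): n₁ = 413, n₀ = 351, n = 764; a·n₀/n = 180·351/764 = 82.6963; c·n₁/n = 42·413/764 = 22.7042
RR_MH = (41.1002 + 60.2420 + 82.6963) / (26.4401 + 29.3081 + 22.7042) = 184.0385 / 78.4524 = 2.34586

2.346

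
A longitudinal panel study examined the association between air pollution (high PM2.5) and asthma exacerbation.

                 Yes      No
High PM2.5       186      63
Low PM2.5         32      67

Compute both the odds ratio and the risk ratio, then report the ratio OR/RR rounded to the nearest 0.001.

Cells: a = 186, b = 63, c = 32, d = 67.
OR = (186·67)/(63·32) = 12462/2016 = 6.18155
Risk in exposed = 186/249 = 0.74699; risk in unexposed = 32/99 = 0.32323; RR = 2.31099
OR/RR = 6.18155 / 2.31099 = 2.67484
The outcome is not rare, so the OR lies further from 1 than the RR.

2.675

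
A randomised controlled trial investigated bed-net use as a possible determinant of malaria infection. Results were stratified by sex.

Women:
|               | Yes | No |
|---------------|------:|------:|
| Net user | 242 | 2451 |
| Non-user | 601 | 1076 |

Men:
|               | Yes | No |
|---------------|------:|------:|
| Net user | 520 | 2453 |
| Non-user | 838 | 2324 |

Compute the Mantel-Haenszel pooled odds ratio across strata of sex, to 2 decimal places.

OR_MH = Σ(aᵢdᵢ/nᵢ) / Σ(bᵢcᵢ/nᵢ), where nᵢ is the stratum total.
Stratum 1 (Women): n = 4370; a·d/n = 242·1076/4370 = 59.5863; b·c/n = 2451·601/4370 = 337.0826
Stratum 2 (Men): n = 6135; a·d/n = 520·2324/6135 = 196.9813; b·c/n = 2453·838/6135 = 335.0634
OR_MH = (59.5863 + 196.9813) / (337.0826 + 335.0634) = 256.5675 / 672.1460 = 0.38171

0.38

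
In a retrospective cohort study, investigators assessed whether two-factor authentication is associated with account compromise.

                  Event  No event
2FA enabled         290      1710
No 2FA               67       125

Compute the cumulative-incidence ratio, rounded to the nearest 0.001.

0.416

Cells: a = 290, b = 1710, c = 67, d = 125.
Risk in exposed = 290/2000 = 0.14500; risk in unexposed = 67/192 = 0.34896.
RR = 0.14500 / 0.34896 = 0.41552
The risk is 58% lower among the exposed than among the unexposed.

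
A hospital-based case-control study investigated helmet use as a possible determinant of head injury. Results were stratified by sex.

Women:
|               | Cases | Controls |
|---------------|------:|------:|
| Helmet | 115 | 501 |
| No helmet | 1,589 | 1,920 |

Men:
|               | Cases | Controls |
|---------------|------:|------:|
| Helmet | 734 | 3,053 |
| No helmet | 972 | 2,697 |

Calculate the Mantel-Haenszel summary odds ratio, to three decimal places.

OR_MH = Σ(aᵢdᵢ/nᵢ) / Σ(bᵢcᵢ/nᵢ), where nᵢ is the stratum total.
Stratum 1 (Women): n = 4125; a·d/n = 115·1920/4125 = 53.5273; b·c/n = 501·1589/4125 = 192.9913
Stratum 2 (Men): n = 7456; a·d/n = 734·2697/7456 = 265.5040; b·c/n = 3053·972/7456 = 398.0038
OR_MH = (53.5273 + 265.5040) / (192.9913 + 398.0038) = 319.0313 / 590.9950 = 0.53982

0.540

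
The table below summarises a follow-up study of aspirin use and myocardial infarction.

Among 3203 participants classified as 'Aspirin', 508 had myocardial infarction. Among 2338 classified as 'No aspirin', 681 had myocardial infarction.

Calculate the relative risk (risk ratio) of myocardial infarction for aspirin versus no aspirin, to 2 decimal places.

0.54

From the description: a = 508, b = 2695, c = 681, d = 1657.
Risk in exposed = 508/3203 = 0.15860; risk in unexposed = 681/2338 = 0.29127.
RR = 0.15860 / 0.29127 = 0.54451
The risk is 46% lower among the exposed than among the unexposed.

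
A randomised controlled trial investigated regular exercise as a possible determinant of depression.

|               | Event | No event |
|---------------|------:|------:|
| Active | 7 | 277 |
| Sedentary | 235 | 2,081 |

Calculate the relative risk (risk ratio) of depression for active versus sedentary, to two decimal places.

Cells: a = 7, b = 277, c = 235, d = 2081.
Risk in exposed = 7/284 = 0.02465; risk in unexposed = 235/2316 = 0.10147.
RR = 0.02465 / 0.10147 = 0.24291
The risk is 76% lower among the exposed than among the unexposed.

0.24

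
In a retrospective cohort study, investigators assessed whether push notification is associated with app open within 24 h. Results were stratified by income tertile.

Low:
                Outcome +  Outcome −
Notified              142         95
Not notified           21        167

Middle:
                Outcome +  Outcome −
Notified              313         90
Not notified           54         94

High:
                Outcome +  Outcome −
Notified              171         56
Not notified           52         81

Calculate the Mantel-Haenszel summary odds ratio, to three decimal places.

OR_MH = Σ(aᵢdᵢ/nᵢ) / Σ(bᵢcᵢ/nᵢ), where nᵢ is the stratum total.
Stratum 1 (Low): n = 425; a·d/n = 142·167/425 = 55.7976; b·c/n = 95·21/425 = 4.6941
Stratum 2 (Middle): n = 551; a·d/n = 313·94/551 = 53.3975; b·c/n = 90·54/551 = 8.8203
Stratum 3 (High): n = 360; a·d/n = 171·81/360 = 38.4750; b·c/n = 56·52/360 = 8.0889
OR_MH = (55.7976 + 53.3975 + 38.4750) / (4.6941 + 8.8203 + 8.0889) = 147.6701 / 21.6033 = 6.83552

6.836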